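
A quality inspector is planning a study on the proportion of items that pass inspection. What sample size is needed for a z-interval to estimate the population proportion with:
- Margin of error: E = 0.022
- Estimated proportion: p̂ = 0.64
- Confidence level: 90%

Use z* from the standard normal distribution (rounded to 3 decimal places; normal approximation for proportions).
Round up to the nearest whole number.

Using z* for proportion z-interval (normal approximation).

For 90% confidence, z* = 1.645 (from standard normal table)

Sample size formula for proportion z-interval: n = z*²p̂(1-p̂)/E²

n = 1.645² × 0.64 × 0.36 / 0.022²
  = 2.706025 × 0.2304 / 0.000484
  = 1288.1574

Round up to the nearest whole number: n = 1289

1289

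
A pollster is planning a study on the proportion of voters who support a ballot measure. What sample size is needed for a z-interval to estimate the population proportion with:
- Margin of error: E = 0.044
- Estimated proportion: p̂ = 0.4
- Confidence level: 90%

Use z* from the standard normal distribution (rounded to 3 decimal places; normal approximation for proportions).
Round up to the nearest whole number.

Using z* for proportion z-interval (normal approximation).

For 90% confidence, z* = 1.645 (from standard normal table)

Sample size formula for proportion z-interval: n = z*²p̂(1-p̂)/E²

n = 1.645² × 0.4 × 0.6 / 0.044²
  = 2.706025 × 0.24 / 0.001936
  = 335.4576

Round up to the nearest whole number: n = 336

336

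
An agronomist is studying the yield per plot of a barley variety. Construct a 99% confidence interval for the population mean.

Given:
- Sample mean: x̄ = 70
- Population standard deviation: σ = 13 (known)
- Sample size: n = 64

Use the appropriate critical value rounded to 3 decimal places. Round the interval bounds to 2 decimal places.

The population standard deviation σ is known, so use a z-interval (standard normal critical value).

For 99% confidence, z* = 2.576 (from standard normal table)

Standard error: SE = σ/√n = 13/√64 = 1.625000

Margin of error: E = z* × SE = 2.576 × 1.625000 = 4.1860

Z-interval: x̄ ± E = 70 ± 4.1860 = (65.8140, 74.1860)

Rounded to 2 decimal places:

(65.81, 74.19)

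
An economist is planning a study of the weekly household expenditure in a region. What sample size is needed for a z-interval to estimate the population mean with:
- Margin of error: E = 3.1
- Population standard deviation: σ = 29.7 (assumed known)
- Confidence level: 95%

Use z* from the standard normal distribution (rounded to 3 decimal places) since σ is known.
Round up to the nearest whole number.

Using z* since population σ is known (z-interval formula).

For 95% confidence, z* = 1.96 (from standard normal table)

Sample size formula for z-interval: n = (z*σ/E)²

n = (1.96 × 29.7 / 3.1)²
  = (18.778065)²
  = 352.6157

Round up to the nearest whole number: n = 353

353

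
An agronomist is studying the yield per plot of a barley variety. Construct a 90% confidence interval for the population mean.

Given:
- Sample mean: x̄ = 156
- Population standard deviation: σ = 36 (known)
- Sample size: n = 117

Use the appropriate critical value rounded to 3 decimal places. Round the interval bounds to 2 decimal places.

The population standard deviation σ is known, so use a z-interval (standard normal critical value).

For 90% confidence, z* = 1.645 (from standard normal table)

Standard error: SE = σ/√n = 36/√117 = 3.328201

Margin of error: E = z* × SE = 1.645 × 3.328201 = 5.4749

Z-interval: x̄ ± E = 156 ± 5.4749 = (150.5251, 161.4749)

Rounded to 2 decimal places:

(150.53, 161.47)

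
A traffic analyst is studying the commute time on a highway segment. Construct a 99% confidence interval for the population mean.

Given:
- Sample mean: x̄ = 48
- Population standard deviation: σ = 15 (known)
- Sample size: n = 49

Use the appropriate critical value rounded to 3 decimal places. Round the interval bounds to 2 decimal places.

The population standard deviation σ is known, so use a z-interval (standard normal critical value).

For 99% confidence, z* = 2.576 (from standard normal table)

Standard error: SE = σ/√n = 15/√49 = 2.142857

Margin of error: E = z* × SE = 2.576 × 2.142857 = 5.5200

Z-interval: x̄ ± E = 48 ± 5.5200 = (42.4800, 53.5200)

Rounded to 2 decimal places:

(42.48, 53.52)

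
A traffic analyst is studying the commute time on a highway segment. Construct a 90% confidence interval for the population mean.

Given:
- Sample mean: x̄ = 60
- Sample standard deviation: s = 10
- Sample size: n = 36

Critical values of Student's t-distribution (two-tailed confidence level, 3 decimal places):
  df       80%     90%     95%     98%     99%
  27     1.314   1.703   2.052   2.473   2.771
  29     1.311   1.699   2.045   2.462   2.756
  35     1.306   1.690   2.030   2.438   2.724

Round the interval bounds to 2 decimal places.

The population standard deviation σ is unknown (only the sample standard deviation s is given), so use a t-interval with df = n - 1 = 36 - 1 = 35.

For 90% confidence with df = 35, t* = 1.690 (from t-table)

Standard error: SE = s/√n = 10/√36 = 1.666667

Margin of error: E = t* × SE = 1.690 × 1.666667 = 2.8167

T-interval: x̄ ± E = 60 ± 2.8167 = (57.1833, 62.8167)

Rounded to 2 decimal places:

(57.18, 62.82)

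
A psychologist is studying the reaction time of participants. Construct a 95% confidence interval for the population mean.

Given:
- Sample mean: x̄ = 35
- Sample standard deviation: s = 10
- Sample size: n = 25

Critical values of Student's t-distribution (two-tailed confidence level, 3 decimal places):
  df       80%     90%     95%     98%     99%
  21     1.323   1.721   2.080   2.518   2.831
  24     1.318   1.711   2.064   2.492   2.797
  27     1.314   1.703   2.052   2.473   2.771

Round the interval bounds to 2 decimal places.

The population standard deviation σ is unknown (only the sample standard deviation s is given), so use a t-interval with df = n - 1 = 25 - 1 = 24.

For 95% confidence with df = 24, t* = 2.064 (from t-table)

Standard error: SE = s/√n = 10/√25 = 2.000000

Margin of error: E = t* × SE = 2.064 × 2.000000 = 4.1280

T-interval: x̄ ± E = 35 ± 4.1280 = (30.8720, 39.1280)

Rounded to 2 decimal places:

(30.87, 39.13)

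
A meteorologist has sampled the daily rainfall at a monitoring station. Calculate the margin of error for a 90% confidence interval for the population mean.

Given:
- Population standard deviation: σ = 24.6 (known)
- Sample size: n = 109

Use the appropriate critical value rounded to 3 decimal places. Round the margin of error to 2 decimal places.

The population standard deviation σ is known, so use the z-interval margin of error formula.

For 90% confidence, z* = 1.645 (from standard normal table)

Margin of error formula for z-interval: E = z* × σ/√n

E = 1.645 × 24.6/√109
  = 1.645 × 2.356253
  = 3.8760

Rounded to 2 decimal places:

3.88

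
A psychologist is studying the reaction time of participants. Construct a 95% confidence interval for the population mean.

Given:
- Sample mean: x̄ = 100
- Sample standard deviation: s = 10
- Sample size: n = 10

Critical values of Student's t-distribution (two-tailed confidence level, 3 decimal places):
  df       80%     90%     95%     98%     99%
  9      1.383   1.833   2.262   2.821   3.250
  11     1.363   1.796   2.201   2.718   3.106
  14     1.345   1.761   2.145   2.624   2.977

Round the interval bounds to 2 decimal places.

The population standard deviation σ is unknown (only the sample standard deviation s is given), so use a t-interval with df = n - 1 = 10 - 1 = 9.

For 95% confidence with df = 9, t* = 2.262 (from t-table)

Standard error: SE = s/√n = 10/√10 = 3.162278

Margin of error: E = t* × SE = 2.262 × 3.162278 = 7.1531

T-interval: x̄ ± E = 100 ± 7.1531 = (92.8469, 107.1531)

Rounded to 2 decimal places:

(92.85, 107.15)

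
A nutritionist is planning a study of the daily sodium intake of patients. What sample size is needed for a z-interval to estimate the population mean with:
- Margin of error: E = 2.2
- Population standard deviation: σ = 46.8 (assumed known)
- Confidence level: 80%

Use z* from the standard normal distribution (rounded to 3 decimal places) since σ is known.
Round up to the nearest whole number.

Using z* since population σ is known (z-interval formula).

For 80% confidence, z* = 1.282 (from standard normal table)

Sample size formula for z-interval: n = (z*σ/E)²

n = (1.282 × 46.8 / 2.2)²
  = (27.271636)²
  = 743.7421

Round up to the nearest whole number: n = 744

744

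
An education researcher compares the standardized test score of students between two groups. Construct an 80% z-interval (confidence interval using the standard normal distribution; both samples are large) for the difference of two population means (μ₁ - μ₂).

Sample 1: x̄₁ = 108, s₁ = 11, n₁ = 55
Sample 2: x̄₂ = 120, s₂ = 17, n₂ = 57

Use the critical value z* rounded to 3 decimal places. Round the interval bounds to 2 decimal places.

Both samples are large (n₁ = 55 ≥ 30, n₂ = 57 ≥ 30), so a z-interval for the difference of means applies.

Point estimate: x̄₁ - x̄₂ = 108 - 120 = -12

Standard error: SE = √(s₁²/n₁ + s₂²/n₂)
= √(11²/55 + 17²/57)
= √(2.200000 + 5.070175)
= 2.696326

For 80% confidence, z* = 1.282 (from standard normal table)
Margin of error: E = z* × SE = 1.282 × 2.696326 = 3.4567

Z-interval: (x̄₁ - x̄₂) ± E = -12 ± 3.4567 = (-15.4567, -8.5433)

Rounded to 2 decimal places:

(-15.46, -8.54)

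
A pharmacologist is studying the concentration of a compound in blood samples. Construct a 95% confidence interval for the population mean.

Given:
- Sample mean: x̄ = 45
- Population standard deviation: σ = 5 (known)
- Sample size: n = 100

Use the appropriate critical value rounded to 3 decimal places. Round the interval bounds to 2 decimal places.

The population standard deviation σ is known, so use a z-interval (standard normal critical value).

For 95% confidence, z* = 1.96 (from standard normal table)

Standard error: SE = σ/√n = 5/√100 = 0.500000

Margin of error: E = z* × SE = 1.96 × 0.500000 = 0.9800

Z-interval: x̄ ± E = 45 ± 0.9800 = (44.0200, 45.9800)

Rounded to 2 decimal places:

(44.02, 45.98)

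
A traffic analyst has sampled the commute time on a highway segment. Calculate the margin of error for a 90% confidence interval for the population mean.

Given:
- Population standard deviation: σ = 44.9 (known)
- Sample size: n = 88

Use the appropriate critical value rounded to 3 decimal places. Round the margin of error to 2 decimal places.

The population standard deviation σ is known, so use the z-interval margin of error formula.

For 90% confidence, z* = 1.645 (from standard normal table)

Margin of error formula for z-interval: E = z* × σ/√n

E = 1.645 × 44.9/√88
  = 1.645 × 4.786356
  = 7.8736

Rounded to 2 decimal places:

7.87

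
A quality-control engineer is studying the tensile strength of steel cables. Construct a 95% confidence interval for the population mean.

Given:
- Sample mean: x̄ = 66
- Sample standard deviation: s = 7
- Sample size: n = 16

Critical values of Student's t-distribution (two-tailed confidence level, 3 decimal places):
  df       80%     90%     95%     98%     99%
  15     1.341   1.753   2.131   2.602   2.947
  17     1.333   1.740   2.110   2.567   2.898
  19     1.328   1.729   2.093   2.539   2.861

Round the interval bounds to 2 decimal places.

The population standard deviation σ is unknown (only the sample standard deviation s is given), so use a t-interval with df = n - 1 = 16 - 1 = 15.

For 95% confidence with df = 15, t* = 2.131 (from t-table)

Standard error: SE = s/√n = 7/√16 = 1.750000

Margin of error: E = t* × SE = 2.131 × 1.750000 = 3.7292

T-interval: x̄ ± E = 66 ± 3.7292 = (62.2707, 69.7292)

Rounded to 2 decimal places:

(62.27, 69.73)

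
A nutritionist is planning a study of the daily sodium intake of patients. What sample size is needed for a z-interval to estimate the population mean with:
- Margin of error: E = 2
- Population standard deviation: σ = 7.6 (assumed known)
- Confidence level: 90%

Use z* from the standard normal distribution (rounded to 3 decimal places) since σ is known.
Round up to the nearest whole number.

Using z* since population σ is known (z-interval formula).

For 90% confidence, z* = 1.645 (from standard normal table)

Sample size formula for z-interval: n = (z*σ/E)²

n = (1.645 × 7.6 / 2)²
  = (6.251000)²
  = 39.0750

Round up to the nearest whole number: n = 40

40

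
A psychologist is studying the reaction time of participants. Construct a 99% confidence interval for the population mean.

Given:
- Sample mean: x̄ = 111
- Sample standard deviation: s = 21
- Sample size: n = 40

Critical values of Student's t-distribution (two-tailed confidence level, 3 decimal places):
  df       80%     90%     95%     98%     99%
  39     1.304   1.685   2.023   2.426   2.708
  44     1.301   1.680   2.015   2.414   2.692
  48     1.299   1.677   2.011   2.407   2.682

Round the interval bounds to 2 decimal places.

The population standard deviation σ is unknown (only the sample standard deviation s is given), so use a t-interval with df = n - 1 = 40 - 1 = 39.

For 99% confidence with df = 39, t* = 2.708 (from t-table)

Standard error: SE = s/√n = 21/√40 = 3.320392

Margin of error: E = t* × SE = 2.708 × 3.320392 = 8.9916

T-interval: x̄ ± E = 111 ± 8.9916 = (102.0084, 119.9916)

Rounded to 2 decimal places:

(102.01, 119.99)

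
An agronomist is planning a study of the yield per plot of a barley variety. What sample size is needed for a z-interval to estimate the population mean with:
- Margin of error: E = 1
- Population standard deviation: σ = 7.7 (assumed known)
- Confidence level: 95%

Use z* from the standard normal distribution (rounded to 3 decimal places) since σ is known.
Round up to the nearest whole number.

Using z* since population σ is known (z-interval formula).

For 95% confidence, z* = 1.96 (from standard normal table)

Sample size formula for z-interval: n = (z*σ/E)²

n = (1.96 × 7.7 / 1)²
  = (15.092000)²
  = 227.7685

Round up to the nearest whole number: n = 228

228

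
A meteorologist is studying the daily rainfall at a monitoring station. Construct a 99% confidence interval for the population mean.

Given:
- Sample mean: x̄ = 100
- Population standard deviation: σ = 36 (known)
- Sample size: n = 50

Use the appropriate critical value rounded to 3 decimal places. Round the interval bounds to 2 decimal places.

The population standard deviation σ is known, so use a z-interval (standard normal critical value).

For 99% confidence, z* = 2.576 (from standard normal table)

Standard error: SE = σ/√n = 36/√50 = 5.091169

Margin of error: E = z* × SE = 2.576 × 5.091169 = 13.1149

Z-interval: x̄ ± E = 100 ± 13.1149 = (86.8851, 113.1149)

Rounded to 2 decimal places:

(86.89, 113.11)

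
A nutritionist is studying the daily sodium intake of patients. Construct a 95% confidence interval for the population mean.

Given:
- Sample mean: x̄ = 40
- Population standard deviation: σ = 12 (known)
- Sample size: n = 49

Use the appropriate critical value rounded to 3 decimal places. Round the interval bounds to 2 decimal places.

The population standard deviation σ is known, so use a z-interval (standard normal critical value).

For 95% confidence, z* = 1.96 (from standard normal table)

Standard error: SE = σ/√n = 12/√49 = 1.714286

Margin of error: E = z* × SE = 1.96 × 1.714286 = 3.3600

Z-interval: x̄ ± E = 40 ± 3.3600 = (36.6400, 43.3600)

Rounded to 2 decimal places:

(36.64, 43.36)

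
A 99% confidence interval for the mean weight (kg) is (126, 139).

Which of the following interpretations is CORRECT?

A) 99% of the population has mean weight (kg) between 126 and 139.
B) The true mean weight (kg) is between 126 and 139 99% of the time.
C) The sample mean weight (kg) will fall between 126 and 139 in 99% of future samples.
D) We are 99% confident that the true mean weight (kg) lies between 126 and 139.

A confidence interval represents our confidence in the procedure, not a probability statement about the parameter.

Key concept: If we repeated this sampling process many times and computed a 99% CI each time, about 99% of those intervals would contain the true population parameter.

For this specific interval (126, 139):
- Midpoint (point estimate): 132.5
- Margin of error: 6.5

The correct interpretation is the one stating confidence that the true parameter lies in the interval — option D.

D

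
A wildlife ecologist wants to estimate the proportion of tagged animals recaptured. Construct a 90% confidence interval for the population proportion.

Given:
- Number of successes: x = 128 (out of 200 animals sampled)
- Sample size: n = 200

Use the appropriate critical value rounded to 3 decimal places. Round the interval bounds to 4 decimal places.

Sample proportion: p̂ = 128/200 = 0.640000

Check conditions for normal approximation:
  np̂ = 128 ≥ 10 ✓
  n(1-p̂) = 72 ≥ 10 ✓

The sample is large enough, so use a z-interval (normal approximation) for the proportion.

For 90% confidence, z* = 1.645 (from standard normal table)

Standard error: SE = √(p̂(1-p̂)/n) = √(0.640000×0.360000/200) = 0.03394113

Margin of error: E = z* × SE = 1.645 × 0.03394113 = 0.055833

Z-interval: p̂ ± E = 0.640000 ± 0.055833 = (0.584167, 0.695833)

Rounded to 4 decimal places:

(0.5842, 0.6958)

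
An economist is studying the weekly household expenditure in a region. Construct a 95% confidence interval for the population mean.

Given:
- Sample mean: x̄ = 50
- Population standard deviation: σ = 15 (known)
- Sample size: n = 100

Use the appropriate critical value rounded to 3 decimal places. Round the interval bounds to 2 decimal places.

The population standard deviation σ is known, so use a z-interval (standard normal critical value).

For 95% confidence, z* = 1.96 (from standard normal table)

Standard error: SE = σ/√n = 15/√100 = 1.500000

Margin of error: E = z* × SE = 1.96 × 1.500000 = 2.9400

Z-interval: x̄ ± E = 50 ± 2.9400 = (47.0600, 52.9400)

Rounded to 2 decimal places:

(47.06, 52.94)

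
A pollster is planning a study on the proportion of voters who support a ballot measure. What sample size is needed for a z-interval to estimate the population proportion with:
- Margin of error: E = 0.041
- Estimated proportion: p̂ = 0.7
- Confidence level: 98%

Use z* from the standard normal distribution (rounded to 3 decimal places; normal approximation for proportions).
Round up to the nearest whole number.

Using z* for proportion z-interval (normal approximation).

For 98% confidence, z* = 2.326 (from standard normal table)

Sample size formula for proportion z-interval: n = z*²p̂(1-p̂)/E²

n = 2.326² × 0.7 × 0.3 / 0.041²
  = 5.410276 × 0.21 / 0.001681
  = 675.8822

Round up to the nearest whole number: n = 676

676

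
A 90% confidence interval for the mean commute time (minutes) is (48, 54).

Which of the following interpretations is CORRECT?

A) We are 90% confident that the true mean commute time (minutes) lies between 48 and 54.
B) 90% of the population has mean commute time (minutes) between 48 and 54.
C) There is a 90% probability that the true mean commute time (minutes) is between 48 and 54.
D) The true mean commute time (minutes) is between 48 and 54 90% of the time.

A confidence interval represents our confidence in the procedure, not a probability statement about the parameter.

Key concept: If we repeated this sampling process many times and computed a 90% CI each time, about 90% of those intervals would contain the true population parameter.

For this specific interval (48, 54):
- Midpoint (point estimate): 51
- Margin of error: 3

The correct interpretation is the one stating confidence that the true parameter lies in the interval — option A.

A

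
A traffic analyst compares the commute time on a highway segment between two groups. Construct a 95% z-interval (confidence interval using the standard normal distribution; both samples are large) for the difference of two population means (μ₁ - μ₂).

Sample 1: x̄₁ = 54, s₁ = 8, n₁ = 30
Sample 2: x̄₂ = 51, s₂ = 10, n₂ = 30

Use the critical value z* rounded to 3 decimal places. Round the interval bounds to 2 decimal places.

Both samples are large (n₁ = 30 ≥ 30, n₂ = 30 ≥ 30), so a z-interval for the difference of means applies.

Point estimate: x̄₁ - x̄₂ = 54 - 51 = 3

Standard error: SE = √(s₁²/n₁ + s₂²/n₂)
= √(8²/30 + 10²/30)
= √(2.133333 + 3.333333)
= 2.338090

For 95% confidence, z* = 1.96 (from standard normal table)
Margin of error: E = z* × SE = 1.96 × 2.338090 = 4.5827

Z-interval: (x̄₁ - x̄₂) ± E = 3 ± 4.5827 = (-1.5827, 7.5827)

Rounded to 2 decimal places:

(-1.58, 7.58)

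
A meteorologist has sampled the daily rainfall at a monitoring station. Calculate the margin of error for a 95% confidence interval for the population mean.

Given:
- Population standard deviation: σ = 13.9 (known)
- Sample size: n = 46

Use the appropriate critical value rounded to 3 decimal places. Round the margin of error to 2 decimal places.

The population standard deviation σ is known, so use the z-interval margin of error formula.

For 95% confidence, z* = 1.96 (from standard normal table)

Margin of error formula for z-interval: E = z* × σ/√n

E = 1.96 × 13.9/√46
  = 1.96 × 2.049443
  = 4.0169

Rounded to 2 decimal places:

4.02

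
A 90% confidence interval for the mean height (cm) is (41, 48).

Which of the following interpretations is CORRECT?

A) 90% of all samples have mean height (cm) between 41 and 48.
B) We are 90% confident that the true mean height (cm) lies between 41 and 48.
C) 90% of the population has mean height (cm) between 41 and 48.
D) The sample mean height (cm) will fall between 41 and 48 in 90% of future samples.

A confidence interval represents our confidence in the procedure, not a probability statement about the parameter.

Key concept: If we repeated this sampling process many times and computed a 90% CI each time, about 90% of those intervals would contain the true population parameter.

For this specific interval (41, 48):
- Midpoint (point estimate): 44.5
- Margin of error: 3.5

The correct interpretation is the one stating confidence that the true parameter lies in the interval — option B.

B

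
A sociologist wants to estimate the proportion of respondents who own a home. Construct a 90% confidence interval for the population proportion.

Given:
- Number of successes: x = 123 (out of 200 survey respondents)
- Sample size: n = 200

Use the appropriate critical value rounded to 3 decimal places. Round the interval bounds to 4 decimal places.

Sample proportion: p̂ = 123/200 = 0.615000

Check conditions for normal approximation:
  np̂ = 123 ≥ 10 ✓
  n(1-p̂) = 77 ≥ 10 ✓

The sample is large enough, so use a z-interval (normal approximation) for the proportion.

For 90% confidence, z* = 1.645 (from standard normal table)

Standard error: SE = √(p̂(1-p̂)/n) = √(0.615000×0.385000/200) = 0.03440748

Margin of error: E = z* × SE = 1.645 × 0.03440748 = 0.056600

Z-interval: p̂ ± E = 0.615000 ± 0.056600 = (0.558400, 0.671600)

Rounded to 4 decimal places:

(0.5584, 0.6716)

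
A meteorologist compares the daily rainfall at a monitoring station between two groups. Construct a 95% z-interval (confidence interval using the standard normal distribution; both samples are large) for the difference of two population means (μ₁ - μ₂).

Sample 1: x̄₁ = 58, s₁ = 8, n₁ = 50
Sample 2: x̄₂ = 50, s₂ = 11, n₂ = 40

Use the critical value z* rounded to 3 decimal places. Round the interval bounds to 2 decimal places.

Both samples are large (n₁ = 50 ≥ 30, n₂ = 40 ≥ 30), so a z-interval for the difference of means applies.

Point estimate: x̄₁ - x̄₂ = 58 - 50 = 8

Standard error: SE = √(s₁²/n₁ + s₂²/n₂)
= √(8²/50 + 11²/40)
= √(1.280000 + 3.025000)
= 2.074849

For 95% confidence, z* = 1.96 (from standard normal table)
Margin of error: E = z* × SE = 1.96 × 2.074849 = 4.0667

Z-interval: (x̄₁ - x̄₂) ± E = 8 ± 4.0667 = (3.9333, 12.0667)

Rounded to 2 decimal places:

(3.93, 12.07)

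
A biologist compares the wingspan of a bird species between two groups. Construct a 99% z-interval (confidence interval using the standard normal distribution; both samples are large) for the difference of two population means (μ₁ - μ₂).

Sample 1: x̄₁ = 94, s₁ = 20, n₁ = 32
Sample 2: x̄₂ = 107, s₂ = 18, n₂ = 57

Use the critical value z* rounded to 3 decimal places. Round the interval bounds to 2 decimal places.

Both samples are large (n₁ = 32 ≥ 30, n₂ = 57 ≥ 30), so a z-interval for the difference of means applies.

Point estimate: x̄₁ - x̄₂ = 94 - 107 = -13

Standard error: SE = √(s₁²/n₁ + s₂²/n₂)
= √(20²/32 + 18²/57)
= √(12.500000 + 5.684211)
= 4.264295

For 99% confidence, z* = 2.576 (from standard normal table)
Margin of error: E = z* × SE = 2.576 × 4.264295 = 10.9848

Z-interval: (x̄₁ - x̄₂) ± E = -13 ± 10.9848 = (-23.9848, -2.0152)

Rounded to 2 decimal places:

(-23.98, -2.02)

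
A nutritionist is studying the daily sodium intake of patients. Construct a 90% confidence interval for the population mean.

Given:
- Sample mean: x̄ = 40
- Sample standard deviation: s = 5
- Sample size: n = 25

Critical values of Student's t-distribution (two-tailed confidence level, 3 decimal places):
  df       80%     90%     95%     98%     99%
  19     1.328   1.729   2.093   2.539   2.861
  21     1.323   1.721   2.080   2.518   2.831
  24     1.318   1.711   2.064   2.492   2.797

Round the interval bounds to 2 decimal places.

The population standard deviation σ is unknown (only the sample standard deviation s is given), so use a t-interval with df = n - 1 = 25 - 1 = 24.

For 90% confidence with df = 24, t* = 1.711 (from t-table)

Standard error: SE = s/√n = 5/√25 = 1.000000

Margin of error: E = t* × SE = 1.711 × 1.000000 = 1.7110

T-interval: x̄ ± E = 40 ± 1.7110 = (38.2890, 41.7110)

Rounded to 2 decimal places:

(38.29, 41.71)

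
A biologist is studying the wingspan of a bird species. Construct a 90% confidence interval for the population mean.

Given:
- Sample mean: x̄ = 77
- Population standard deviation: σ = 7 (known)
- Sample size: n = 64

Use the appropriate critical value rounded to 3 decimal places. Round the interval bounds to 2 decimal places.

The population standard deviation σ is known, so use a z-interval (standard normal critical value).

For 90% confidence, z* = 1.645 (from standard normal table)

Standard error: SE = σ/√n = 7/√64 = 0.875000

Margin of error: E = z* × SE = 1.645 × 0.875000 = 1.4394

Z-interval: x̄ ± E = 77 ± 1.4394 = (75.5606, 78.4394)

Rounded to 2 decimal places:

(75.56, 78.44)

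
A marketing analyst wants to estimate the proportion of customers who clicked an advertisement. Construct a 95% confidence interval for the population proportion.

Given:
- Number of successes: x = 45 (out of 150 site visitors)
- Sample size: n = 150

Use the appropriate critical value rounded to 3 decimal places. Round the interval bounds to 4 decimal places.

Sample proportion: p̂ = 45/150 = 0.300000

Check conditions for normal approximation:
  np̂ = 45 ≥ 10 ✓
  n(1-p̂) = 105 ≥ 10 ✓

The sample is large enough, so use a z-interval (normal approximation) for the proportion.

For 95% confidence, z* = 1.96 (from standard normal table)

Standard error: SE = √(p̂(1-p̂)/n) = √(0.300000×0.700000/150) = 0.03741657

Margin of error: E = z* × SE = 1.96 × 0.03741657 = 0.073336

Z-interval: p̂ ± E = 0.300000 ± 0.073336 = (0.226664, 0.373336)

Rounded to 4 decimal places:

(0.2267, 0.3733)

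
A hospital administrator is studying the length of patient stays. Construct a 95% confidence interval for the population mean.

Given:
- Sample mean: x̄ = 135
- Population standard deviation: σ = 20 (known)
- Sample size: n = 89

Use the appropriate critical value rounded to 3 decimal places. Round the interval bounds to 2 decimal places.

The population standard deviation σ is known, so use a z-interval (standard normal critical value).

For 95% confidence, z* = 1.96 (from standard normal table)

Standard error: SE = σ/√n = 20/√89 = 2.119996

Margin of error: E = z* × SE = 1.96 × 2.119996 = 4.1552

Z-interval: x̄ ± E = 135 ± 4.1552 = (130.8448, 139.1552)

Rounded to 2 decimal places:

(130.84, 139.16)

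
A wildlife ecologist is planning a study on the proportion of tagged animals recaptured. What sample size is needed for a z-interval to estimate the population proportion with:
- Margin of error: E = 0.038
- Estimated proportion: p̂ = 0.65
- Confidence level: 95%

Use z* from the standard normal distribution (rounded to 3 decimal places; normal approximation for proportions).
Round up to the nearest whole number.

Using z* for proportion z-interval (normal approximation).

For 95% confidence, z* = 1.96 (from standard normal table)

Sample size formula for proportion z-interval: n = z*²p̂(1-p̂)/E²

n = 1.96² × 0.65 × 0.35 / 0.038²
  = 3.8416 × 0.2275 / 0.001444
  = 605.2382

Round up to the nearest whole number: n = 606

606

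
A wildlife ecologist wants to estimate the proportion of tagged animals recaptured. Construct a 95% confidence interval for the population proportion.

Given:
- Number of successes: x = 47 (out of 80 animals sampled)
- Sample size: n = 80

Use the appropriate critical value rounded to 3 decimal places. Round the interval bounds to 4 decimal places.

Sample proportion: p̂ = 47/80 = 0.587500

Check conditions for normal approximation:
  np̂ = 47 ≥ 10 ✓
  n(1-p̂) = 33 ≥ 10 ✓

The sample is large enough, so use a z-interval (normal approximation) for the proportion.

For 95% confidence, z* = 1.96 (from standard normal table)

Standard error: SE = √(p̂(1-p̂)/n) = √(0.587500×0.412500/80) = 0.05503905

Margin of error: E = z* × SE = 1.96 × 0.05503905 = 0.107877

Z-interval: p̂ ± E = 0.587500 ± 0.107877 = (0.479623, 0.695377)

Rounded to 4 decimal places:

(0.4796, 0.6954)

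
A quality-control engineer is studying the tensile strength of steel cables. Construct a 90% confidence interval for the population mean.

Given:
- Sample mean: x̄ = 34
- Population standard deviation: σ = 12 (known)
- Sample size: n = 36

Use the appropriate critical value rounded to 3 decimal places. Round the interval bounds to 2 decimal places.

The population standard deviation σ is known, so use a z-interval (standard normal critical value).

For 90% confidence, z* = 1.645 (from standard normal table)

Standard error: SE = σ/√n = 12/√36 = 2.000000

Margin of error: E = z* × SE = 1.645 × 2.000000 = 3.2900

Z-interval: x̄ ± E = 34 ± 3.2900 = (30.7100, 37.2900)

Rounded to 2 decimal places:

(30.71, 37.29)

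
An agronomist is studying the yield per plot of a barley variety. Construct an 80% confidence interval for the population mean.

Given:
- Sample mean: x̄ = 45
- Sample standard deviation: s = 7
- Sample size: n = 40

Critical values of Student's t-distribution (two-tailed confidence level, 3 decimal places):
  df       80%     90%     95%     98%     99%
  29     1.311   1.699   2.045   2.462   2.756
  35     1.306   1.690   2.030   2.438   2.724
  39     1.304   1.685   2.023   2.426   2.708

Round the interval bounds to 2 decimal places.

The population standard deviation σ is unknown (only the sample standard deviation s is given), so use a t-interval with df = n - 1 = 40 - 1 = 39.

For 80% confidence with df = 39, t* = 1.304 (from t-table)

Standard error: SE = s/√n = 7/√40 = 1.106797

Margin of error: E = t* × SE = 1.304 × 1.106797 = 1.4433

T-interval: x̄ ± E = 45 ± 1.4433 = (43.5567, 46.4433)

Rounded to 2 decimal places:

(43.56, 46.44)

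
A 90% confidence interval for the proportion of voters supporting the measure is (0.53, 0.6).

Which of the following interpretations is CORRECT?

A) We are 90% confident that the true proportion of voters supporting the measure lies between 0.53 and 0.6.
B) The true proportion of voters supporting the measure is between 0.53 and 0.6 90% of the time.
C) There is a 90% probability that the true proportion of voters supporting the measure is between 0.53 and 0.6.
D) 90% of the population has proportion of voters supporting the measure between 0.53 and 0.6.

A confidence interval represents our confidence in the procedure, not a probability statement about the parameter.

Key concept: If we repeated this sampling process many times and computed a 90% CI each time, about 90% of those intervals would contain the true population parameter.

For this specific interval (0.53, 0.6):
- Midpoint (point estimate): 0.565
- Margin of error: 0.035

The correct interpretation is the one stating confidence that the true parameter lies in the interval — option A.

A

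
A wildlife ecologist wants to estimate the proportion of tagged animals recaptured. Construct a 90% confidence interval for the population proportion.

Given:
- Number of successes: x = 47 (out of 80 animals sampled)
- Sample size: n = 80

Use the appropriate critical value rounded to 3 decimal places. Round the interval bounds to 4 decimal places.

Sample proportion: p̂ = 47/80 = 0.587500

Check conditions for normal approximation:
  np̂ = 47 ≥ 10 ✓
  n(1-p̂) = 33 ≥ 10 ✓

The sample is large enough, so use a z-interval (normal approximation) for the proportion.

For 90% confidence, z* = 1.645 (from standard normal table)

Standard error: SE = √(p̂(1-p̂)/n) = √(0.587500×0.412500/80) = 0.05503905

Margin of error: E = z* × SE = 1.645 × 0.05503905 = 0.090539

Z-interval: p̂ ± E = 0.587500 ± 0.090539 = (0.496961, 0.678039)

Rounded to 4 decimal places:

(0.4970, 0.6780)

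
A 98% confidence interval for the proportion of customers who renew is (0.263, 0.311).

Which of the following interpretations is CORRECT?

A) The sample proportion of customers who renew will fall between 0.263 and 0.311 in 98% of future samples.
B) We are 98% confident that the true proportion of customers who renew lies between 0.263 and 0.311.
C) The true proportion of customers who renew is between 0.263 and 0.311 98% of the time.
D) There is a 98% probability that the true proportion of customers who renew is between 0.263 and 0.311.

A confidence interval represents our confidence in the procedure, not a probability statement about the parameter.

Key concept: If we repeated this sampling process many times and computed a 98% CI each time, about 98% of those intervals would contain the true population parameter.

For this specific interval (0.263, 0.311):
- Midpoint (point estimate): 0.287
- Margin of error: 0.024

The correct interpretation is the one stating confidence that the true parameter lies in the interval — option B.

B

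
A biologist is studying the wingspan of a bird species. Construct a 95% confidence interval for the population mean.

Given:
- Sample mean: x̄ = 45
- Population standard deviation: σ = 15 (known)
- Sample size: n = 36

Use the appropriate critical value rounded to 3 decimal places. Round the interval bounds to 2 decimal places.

The population standard deviation σ is known, so use a z-interval (standard normal critical value).

For 95% confidence, z* = 1.96 (from standard normal table)

Standard error: SE = σ/√n = 15/√36 = 2.500000

Margin of error: E = z* × SE = 1.96 × 2.500000 = 4.9000

Z-interval: x̄ ± E = 45 ± 4.9000 = (40.1000, 49.9000)

Rounded to 2 decimal places:

(40.10, 49.90)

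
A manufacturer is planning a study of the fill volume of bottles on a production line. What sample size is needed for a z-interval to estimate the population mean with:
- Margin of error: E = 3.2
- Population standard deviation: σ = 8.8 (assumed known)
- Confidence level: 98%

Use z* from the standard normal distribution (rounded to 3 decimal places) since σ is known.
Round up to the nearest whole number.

Using z* since population σ is known (z-interval formula).

For 98% confidence, z* = 2.326 (from standard normal table)

Sample size formula for z-interval: n = (z*σ/E)²

n = (2.326 × 8.8 / 3.2)²
  = (6.396500)²
  = 40.9152

Round up to the nearest whole number: n = 41

41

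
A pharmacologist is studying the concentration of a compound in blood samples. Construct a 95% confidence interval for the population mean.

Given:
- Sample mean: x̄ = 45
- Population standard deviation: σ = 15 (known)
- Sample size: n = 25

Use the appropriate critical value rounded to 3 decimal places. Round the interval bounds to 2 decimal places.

The population standard deviation σ is known, so use a z-interval (standard normal critical value).

For 95% confidence, z* = 1.96 (from standard normal table)

Standard error: SE = σ/√n = 15/√25 = 3.000000

Margin of error: E = z* × SE = 1.96 × 3.000000 = 5.8800

Z-interval: x̄ ± E = 45 ± 5.8800 = (39.1200, 50.8800)

Rounded to 2 decimal places:

(39.12, 50.88)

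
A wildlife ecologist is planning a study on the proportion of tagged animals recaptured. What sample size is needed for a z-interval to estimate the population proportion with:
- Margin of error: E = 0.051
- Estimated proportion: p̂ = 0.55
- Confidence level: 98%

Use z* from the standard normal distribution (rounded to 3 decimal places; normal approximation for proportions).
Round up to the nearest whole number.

Using z* for proportion z-interval (normal approximation).

For 98% confidence, z* = 2.326 (from standard normal table)

Sample size formula for proportion z-interval: n = z*²p̂(1-p̂)/E²

n = 2.326² × 0.55 × 0.45 / 0.051²
  = 5.410276 × 0.2475 / 0.002601
  = 514.8187

Round up to the nearest whole number: n = 515

515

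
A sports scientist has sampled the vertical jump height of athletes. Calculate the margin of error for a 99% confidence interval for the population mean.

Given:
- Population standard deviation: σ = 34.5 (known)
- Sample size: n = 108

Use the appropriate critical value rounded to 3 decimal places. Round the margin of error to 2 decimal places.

The population standard deviation σ is known, so use the z-interval margin of error formula.

For 99% confidence, z* = 2.576 (from standard normal table)

Margin of error formula for z-interval: E = z* × σ/√n

E = 2.576 × 34.5/√108
  = 2.576 × 3.319764
  = 8.5517

Rounded to 2 decimal places:

8.55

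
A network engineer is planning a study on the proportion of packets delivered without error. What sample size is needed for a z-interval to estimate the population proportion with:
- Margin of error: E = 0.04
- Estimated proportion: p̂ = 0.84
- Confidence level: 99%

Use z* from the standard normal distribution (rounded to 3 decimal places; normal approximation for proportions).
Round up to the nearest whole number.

Using z* for proportion z-interval (normal approximation).

For 99% confidence, z* = 2.576 (from standard normal table)

Sample size formula for proportion z-interval: n = z*²p̂(1-p̂)/E²

n = 2.576² × 0.84 × 0.16 / 0.04²
  = 6.635776 × 0.1344 / 0.0016
  = 557.4052

Round up to the nearest whole number: n = 558

558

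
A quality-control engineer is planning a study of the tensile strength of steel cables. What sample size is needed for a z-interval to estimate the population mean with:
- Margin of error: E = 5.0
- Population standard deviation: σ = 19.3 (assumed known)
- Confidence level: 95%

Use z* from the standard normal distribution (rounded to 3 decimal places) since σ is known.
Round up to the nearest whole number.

Using z* since population σ is known (z-interval formula).

For 95% confidence, z* = 1.96 (from standard normal table)

Sample size formula for z-interval: n = (z*σ/E)²

n = (1.96 × 19.3 / 5.0)²
  = (7.565600)²
  = 57.2383

Round up to the nearest whole number: n = 58

58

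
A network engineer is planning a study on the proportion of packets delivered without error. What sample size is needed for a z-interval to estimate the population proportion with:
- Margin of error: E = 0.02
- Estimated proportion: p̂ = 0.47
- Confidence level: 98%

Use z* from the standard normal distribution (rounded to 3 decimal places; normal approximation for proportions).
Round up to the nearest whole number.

Using z* for proportion z-interval (normal approximation).

For 98% confidence, z* = 2.326 (from standard normal table)

Sample size formula for proportion z-interval: n = z*²p̂(1-p̂)/E²

n = 2.326² × 0.47 × 0.53 / 0.02²
  = 5.410276 × 0.2491 / 0.0004
  = 3369.2494

Round up to the nearest whole number: n = 3370

3370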